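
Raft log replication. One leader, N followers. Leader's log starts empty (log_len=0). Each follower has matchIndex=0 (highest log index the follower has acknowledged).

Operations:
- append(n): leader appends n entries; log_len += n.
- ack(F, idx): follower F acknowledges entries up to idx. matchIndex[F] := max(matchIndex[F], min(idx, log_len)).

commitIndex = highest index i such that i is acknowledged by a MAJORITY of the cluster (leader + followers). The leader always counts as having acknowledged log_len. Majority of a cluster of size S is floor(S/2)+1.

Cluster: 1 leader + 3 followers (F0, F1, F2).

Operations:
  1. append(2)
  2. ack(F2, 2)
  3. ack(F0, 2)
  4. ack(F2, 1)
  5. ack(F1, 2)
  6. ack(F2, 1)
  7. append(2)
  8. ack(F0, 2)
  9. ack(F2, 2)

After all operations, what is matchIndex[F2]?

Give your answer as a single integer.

Answer: 2

Derivation:
Op 1: append 2 -> log_len=2
Op 2: F2 acks idx 2 -> match: F0=0 F1=0 F2=2; commitIndex=0
Op 3: F0 acks idx 2 -> match: F0=2 F1=0 F2=2; commitIndex=2
Op 4: F2 acks idx 1 -> match: F0=2 F1=0 F2=2; commitIndex=2
Op 5: F1 acks idx 2 -> match: F0=2 F1=2 F2=2; commitIndex=2
Op 6: F2 acks idx 1 -> match: F0=2 F1=2 F2=2; commitIndex=2
Op 7: append 2 -> log_len=4
Op 8: F0 acks idx 2 -> match: F0=2 F1=2 F2=2; commitIndex=2
Op 9: F2 acks idx 2 -> match: F0=2 F1=2 F2=2; commitIndex=2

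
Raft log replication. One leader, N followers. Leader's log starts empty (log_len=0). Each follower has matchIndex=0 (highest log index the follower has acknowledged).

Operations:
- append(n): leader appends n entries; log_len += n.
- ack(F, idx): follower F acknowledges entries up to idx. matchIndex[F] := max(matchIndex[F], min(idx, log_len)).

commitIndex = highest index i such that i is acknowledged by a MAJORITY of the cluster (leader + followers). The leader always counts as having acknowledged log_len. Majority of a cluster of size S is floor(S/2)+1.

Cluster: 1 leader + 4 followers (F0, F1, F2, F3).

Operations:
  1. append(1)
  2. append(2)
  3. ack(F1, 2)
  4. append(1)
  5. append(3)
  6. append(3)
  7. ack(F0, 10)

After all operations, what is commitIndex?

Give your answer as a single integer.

Answer: 2

Derivation:
Op 1: append 1 -> log_len=1
Op 2: append 2 -> log_len=3
Op 3: F1 acks idx 2 -> match: F0=0 F1=2 F2=0 F3=0; commitIndex=0
Op 4: append 1 -> log_len=4
Op 5: append 3 -> log_len=7
Op 6: append 3 -> log_len=10
Op 7: F0 acks idx 10 -> match: F0=10 F1=2 F2=0 F3=0; commitIndex=2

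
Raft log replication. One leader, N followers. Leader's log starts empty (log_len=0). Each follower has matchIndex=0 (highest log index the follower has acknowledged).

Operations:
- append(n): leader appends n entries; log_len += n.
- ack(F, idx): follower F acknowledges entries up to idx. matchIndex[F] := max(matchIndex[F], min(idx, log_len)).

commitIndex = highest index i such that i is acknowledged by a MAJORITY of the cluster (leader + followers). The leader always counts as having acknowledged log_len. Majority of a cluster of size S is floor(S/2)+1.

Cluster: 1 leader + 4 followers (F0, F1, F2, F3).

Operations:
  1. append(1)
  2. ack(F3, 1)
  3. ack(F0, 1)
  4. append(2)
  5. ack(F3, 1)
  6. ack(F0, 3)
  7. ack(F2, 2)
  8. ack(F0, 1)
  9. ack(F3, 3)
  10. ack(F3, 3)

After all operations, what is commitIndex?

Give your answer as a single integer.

Answer: 3

Derivation:
Op 1: append 1 -> log_len=1
Op 2: F3 acks idx 1 -> match: F0=0 F1=0 F2=0 F3=1; commitIndex=0
Op 3: F0 acks idx 1 -> match: F0=1 F1=0 F2=0 F3=1; commitIndex=1
Op 4: append 2 -> log_len=3
Op 5: F3 acks idx 1 -> match: F0=1 F1=0 F2=0 F3=1; commitIndex=1
Op 6: F0 acks idx 3 -> match: F0=3 F1=0 F2=0 F3=1; commitIndex=1
Op 7: F2 acks idx 2 -> match: F0=3 F1=0 F2=2 F3=1; commitIndex=2
Op 8: F0 acks idx 1 -> match: F0=3 F1=0 F2=2 F3=1; commitIndex=2
Op 9: F3 acks idx 3 -> match: F0=3 F1=0 F2=2 F3=3; commitIndex=3
Op 10: F3 acks idx 3 -> match: F0=3 F1=0 F2=2 F3=3; commitIndex=3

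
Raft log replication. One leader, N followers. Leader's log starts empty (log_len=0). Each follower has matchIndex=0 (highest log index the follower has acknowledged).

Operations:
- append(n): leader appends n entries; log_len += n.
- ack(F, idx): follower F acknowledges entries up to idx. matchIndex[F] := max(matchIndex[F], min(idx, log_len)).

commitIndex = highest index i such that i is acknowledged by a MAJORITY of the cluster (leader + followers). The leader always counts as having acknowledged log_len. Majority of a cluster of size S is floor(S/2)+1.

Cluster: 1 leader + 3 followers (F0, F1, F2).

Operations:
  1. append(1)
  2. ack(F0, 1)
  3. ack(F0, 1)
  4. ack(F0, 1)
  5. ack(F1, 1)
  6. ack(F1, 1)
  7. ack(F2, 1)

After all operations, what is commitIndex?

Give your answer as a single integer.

Answer: 1

Derivation:
Op 1: append 1 -> log_len=1
Op 2: F0 acks idx 1 -> match: F0=1 F1=0 F2=0; commitIndex=0
Op 3: F0 acks idx 1 -> match: F0=1 F1=0 F2=0; commitIndex=0
Op 4: F0 acks idx 1 -> match: F0=1 F1=0 F2=0; commitIndex=0
Op 5: F1 acks idx 1 -> match: F0=1 F1=1 F2=0; commitIndex=1
Op 6: F1 acks idx 1 -> match: F0=1 F1=1 F2=0; commitIndex=1
Op 7: F2 acks idx 1 -> match: F0=1 F1=1 F2=1; commitIndex=1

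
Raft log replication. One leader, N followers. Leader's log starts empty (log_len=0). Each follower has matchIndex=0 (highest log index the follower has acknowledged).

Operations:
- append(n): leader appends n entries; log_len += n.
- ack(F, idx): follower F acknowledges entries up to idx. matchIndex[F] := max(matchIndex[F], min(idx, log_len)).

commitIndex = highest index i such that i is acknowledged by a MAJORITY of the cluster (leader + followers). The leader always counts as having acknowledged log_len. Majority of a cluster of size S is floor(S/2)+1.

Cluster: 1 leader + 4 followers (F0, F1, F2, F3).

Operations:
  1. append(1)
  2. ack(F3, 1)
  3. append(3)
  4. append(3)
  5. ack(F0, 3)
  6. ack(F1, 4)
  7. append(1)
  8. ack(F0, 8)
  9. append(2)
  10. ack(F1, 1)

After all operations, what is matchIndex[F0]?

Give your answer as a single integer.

Op 1: append 1 -> log_len=1
Op 2: F3 acks idx 1 -> match: F0=0 F1=0 F2=0 F3=1; commitIndex=0
Op 3: append 3 -> log_len=4
Op 4: append 3 -> log_len=7
Op 5: F0 acks idx 3 -> match: F0=3 F1=0 F2=0 F3=1; commitIndex=1
Op 6: F1 acks idx 4 -> match: F0=3 F1=4 F2=0 F3=1; commitIndex=3
Op 7: append 1 -> log_len=8
Op 8: F0 acks idx 8 -> match: F0=8 F1=4 F2=0 F3=1; commitIndex=4
Op 9: append 2 -> log_len=10
Op 10: F1 acks idx 1 -> match: F0=8 F1=4 F2=0 F3=1; commitIndex=4

Answer: 8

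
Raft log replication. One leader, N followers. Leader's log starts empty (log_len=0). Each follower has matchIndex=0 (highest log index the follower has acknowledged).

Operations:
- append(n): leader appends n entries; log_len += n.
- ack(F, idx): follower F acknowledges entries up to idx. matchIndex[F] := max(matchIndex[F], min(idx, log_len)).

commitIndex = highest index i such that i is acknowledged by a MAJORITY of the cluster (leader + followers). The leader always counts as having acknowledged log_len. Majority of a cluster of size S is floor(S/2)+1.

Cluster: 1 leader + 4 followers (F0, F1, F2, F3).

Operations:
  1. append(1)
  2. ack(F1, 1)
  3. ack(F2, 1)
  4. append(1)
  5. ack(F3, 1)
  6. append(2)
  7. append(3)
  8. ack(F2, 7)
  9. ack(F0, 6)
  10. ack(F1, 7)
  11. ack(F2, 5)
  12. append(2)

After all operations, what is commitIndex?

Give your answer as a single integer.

Answer: 7

Derivation:
Op 1: append 1 -> log_len=1
Op 2: F1 acks idx 1 -> match: F0=0 F1=1 F2=0 F3=0; commitIndex=0
Op 3: F2 acks idx 1 -> match: F0=0 F1=1 F2=1 F3=0; commitIndex=1
Op 4: append 1 -> log_len=2
Op 5: F3 acks idx 1 -> match: F0=0 F1=1 F2=1 F3=1; commitIndex=1
Op 6: append 2 -> log_len=4
Op 7: append 3 -> log_len=7
Op 8: F2 acks idx 7 -> match: F0=0 F1=1 F2=7 F3=1; commitIndex=1
Op 9: F0 acks idx 6 -> match: F0=6 F1=1 F2=7 F3=1; commitIndex=6
Op 10: F1 acks idx 7 -> match: F0=6 F1=7 F2=7 F3=1; commitIndex=7
Op 11: F2 acks idx 5 -> match: F0=6 F1=7 F2=7 F3=1; commitIndex=7
Op 12: append 2 -> log_len=9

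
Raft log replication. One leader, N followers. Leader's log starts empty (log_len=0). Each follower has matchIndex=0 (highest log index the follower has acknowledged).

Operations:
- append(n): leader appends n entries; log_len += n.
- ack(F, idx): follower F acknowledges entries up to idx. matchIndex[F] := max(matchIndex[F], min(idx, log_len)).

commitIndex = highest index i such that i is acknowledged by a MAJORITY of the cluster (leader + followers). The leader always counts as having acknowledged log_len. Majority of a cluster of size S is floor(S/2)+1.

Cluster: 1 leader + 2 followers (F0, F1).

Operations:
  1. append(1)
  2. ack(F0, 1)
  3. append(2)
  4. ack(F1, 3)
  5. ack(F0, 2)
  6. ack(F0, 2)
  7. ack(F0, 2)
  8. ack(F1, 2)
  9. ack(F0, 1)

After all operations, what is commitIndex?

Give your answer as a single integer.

Answer: 3

Derivation:
Op 1: append 1 -> log_len=1
Op 2: F0 acks idx 1 -> match: F0=1 F1=0; commitIndex=1
Op 3: append 2 -> log_len=3
Op 4: F1 acks idx 3 -> match: F0=1 F1=3; commitIndex=3
Op 5: F0 acks idx 2 -> match: F0=2 F1=3; commitIndex=3
Op 6: F0 acks idx 2 -> match: F0=2 F1=3; commitIndex=3
Op 7: F0 acks idx 2 -> match: F0=2 F1=3; commitIndex=3
Op 8: F1 acks idx 2 -> match: F0=2 F1=3; commitIndex=3
Op 9: F0 acks idx 1 -> match: F0=2 F1=3; commitIndex=3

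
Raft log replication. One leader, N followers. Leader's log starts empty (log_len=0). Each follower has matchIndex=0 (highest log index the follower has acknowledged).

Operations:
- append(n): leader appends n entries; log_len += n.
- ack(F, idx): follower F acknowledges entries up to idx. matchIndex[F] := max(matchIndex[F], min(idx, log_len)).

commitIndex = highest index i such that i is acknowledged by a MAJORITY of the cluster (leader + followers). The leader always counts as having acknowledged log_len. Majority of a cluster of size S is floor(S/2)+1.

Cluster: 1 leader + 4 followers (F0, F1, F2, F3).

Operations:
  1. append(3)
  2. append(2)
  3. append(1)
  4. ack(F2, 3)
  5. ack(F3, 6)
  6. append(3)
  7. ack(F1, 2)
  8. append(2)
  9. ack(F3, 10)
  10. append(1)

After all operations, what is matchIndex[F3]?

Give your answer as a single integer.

Answer: 10

Derivation:
Op 1: append 3 -> log_len=3
Op 2: append 2 -> log_len=5
Op 3: append 1 -> log_len=6
Op 4: F2 acks idx 3 -> match: F0=0 F1=0 F2=3 F3=0; commitIndex=0
Op 5: F3 acks idx 6 -> match: F0=0 F1=0 F2=3 F3=6; commitIndex=3
Op 6: append 3 -> log_len=9
Op 7: F1 acks idx 2 -> match: F0=0 F1=2 F2=3 F3=6; commitIndex=3
Op 8: append 2 -> log_len=11
Op 9: F3 acks idx 10 -> match: F0=0 F1=2 F2=3 F3=10; commitIndex=3
Op 10: append 1 -> log_len=12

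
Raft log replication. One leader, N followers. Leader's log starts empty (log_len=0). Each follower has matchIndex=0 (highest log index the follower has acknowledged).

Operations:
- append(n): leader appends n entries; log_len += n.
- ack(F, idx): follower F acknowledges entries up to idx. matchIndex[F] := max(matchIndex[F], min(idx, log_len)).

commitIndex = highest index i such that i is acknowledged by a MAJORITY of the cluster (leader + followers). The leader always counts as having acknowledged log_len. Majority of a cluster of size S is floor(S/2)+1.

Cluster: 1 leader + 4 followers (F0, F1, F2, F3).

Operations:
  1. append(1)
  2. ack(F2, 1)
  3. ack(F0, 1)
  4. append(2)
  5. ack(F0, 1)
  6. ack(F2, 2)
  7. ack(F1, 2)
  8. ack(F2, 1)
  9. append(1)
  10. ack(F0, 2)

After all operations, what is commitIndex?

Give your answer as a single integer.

Answer: 2

Derivation:
Op 1: append 1 -> log_len=1
Op 2: F2 acks idx 1 -> match: F0=0 F1=0 F2=1 F3=0; commitIndex=0
Op 3: F0 acks idx 1 -> match: F0=1 F1=0 F2=1 F3=0; commitIndex=1
Op 4: append 2 -> log_len=3
Op 5: F0 acks idx 1 -> match: F0=1 F1=0 F2=1 F3=0; commitIndex=1
Op 6: F2 acks idx 2 -> match: F0=1 F1=0 F2=2 F3=0; commitIndex=1
Op 7: F1 acks idx 2 -> match: F0=1 F1=2 F2=2 F3=0; commitIndex=2
Op 8: F2 acks idx 1 -> match: F0=1 F1=2 F2=2 F3=0; commitIndex=2
Op 9: append 1 -> log_len=4
Op 10: F0 acks idx 2 -> match: F0=2 F1=2 F2=2 F3=0; commitIndex=2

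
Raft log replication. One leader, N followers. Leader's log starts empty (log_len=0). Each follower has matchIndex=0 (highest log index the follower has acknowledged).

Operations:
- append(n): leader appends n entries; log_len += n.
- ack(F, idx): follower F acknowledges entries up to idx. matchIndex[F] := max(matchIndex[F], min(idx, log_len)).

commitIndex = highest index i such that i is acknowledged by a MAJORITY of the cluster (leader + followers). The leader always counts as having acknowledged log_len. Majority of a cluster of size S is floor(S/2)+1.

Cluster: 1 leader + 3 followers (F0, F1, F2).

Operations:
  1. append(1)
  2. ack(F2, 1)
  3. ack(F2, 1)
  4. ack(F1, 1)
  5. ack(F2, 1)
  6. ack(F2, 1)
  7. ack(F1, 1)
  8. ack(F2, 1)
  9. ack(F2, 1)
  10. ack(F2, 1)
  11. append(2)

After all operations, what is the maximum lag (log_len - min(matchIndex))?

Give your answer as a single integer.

Op 1: append 1 -> log_len=1
Op 2: F2 acks idx 1 -> match: F0=0 F1=0 F2=1; commitIndex=0
Op 3: F2 acks idx 1 -> match: F0=0 F1=0 F2=1; commitIndex=0
Op 4: F1 acks idx 1 -> match: F0=0 F1=1 F2=1; commitIndex=1
Op 5: F2 acks idx 1 -> match: F0=0 F1=1 F2=1; commitIndex=1
Op 6: F2 acks idx 1 -> match: F0=0 F1=1 F2=1; commitIndex=1
Op 7: F1 acks idx 1 -> match: F0=0 F1=1 F2=1; commitIndex=1
Op 8: F2 acks idx 1 -> match: F0=0 F1=1 F2=1; commitIndex=1
Op 9: F2 acks idx 1 -> match: F0=0 F1=1 F2=1; commitIndex=1
Op 10: F2 acks idx 1 -> match: F0=0 F1=1 F2=1; commitIndex=1
Op 11: append 2 -> log_len=3

Answer: 3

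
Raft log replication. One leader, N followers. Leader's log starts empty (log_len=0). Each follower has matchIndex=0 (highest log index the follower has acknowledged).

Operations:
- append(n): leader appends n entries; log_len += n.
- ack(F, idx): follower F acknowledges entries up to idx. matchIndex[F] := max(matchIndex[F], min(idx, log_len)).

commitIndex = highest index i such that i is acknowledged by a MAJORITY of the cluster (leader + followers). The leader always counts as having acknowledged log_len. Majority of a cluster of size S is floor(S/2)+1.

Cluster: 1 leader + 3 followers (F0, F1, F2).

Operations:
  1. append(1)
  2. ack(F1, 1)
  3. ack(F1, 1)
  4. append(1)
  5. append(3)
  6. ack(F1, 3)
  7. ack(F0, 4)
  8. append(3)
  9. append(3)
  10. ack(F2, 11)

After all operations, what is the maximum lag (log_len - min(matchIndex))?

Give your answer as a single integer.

Op 1: append 1 -> log_len=1
Op 2: F1 acks idx 1 -> match: F0=0 F1=1 F2=0; commitIndex=0
Op 3: F1 acks idx 1 -> match: F0=0 F1=1 F2=0; commitIndex=0
Op 4: append 1 -> log_len=2
Op 5: append 3 -> log_len=5
Op 6: F1 acks idx 3 -> match: F0=0 F1=3 F2=0; commitIndex=0
Op 7: F0 acks idx 4 -> match: F0=4 F1=3 F2=0; commitIndex=3
Op 8: append 3 -> log_len=8
Op 9: append 3 -> log_len=11
Op 10: F2 acks idx 11 -> match: F0=4 F1=3 F2=11; commitIndex=4

Answer: 8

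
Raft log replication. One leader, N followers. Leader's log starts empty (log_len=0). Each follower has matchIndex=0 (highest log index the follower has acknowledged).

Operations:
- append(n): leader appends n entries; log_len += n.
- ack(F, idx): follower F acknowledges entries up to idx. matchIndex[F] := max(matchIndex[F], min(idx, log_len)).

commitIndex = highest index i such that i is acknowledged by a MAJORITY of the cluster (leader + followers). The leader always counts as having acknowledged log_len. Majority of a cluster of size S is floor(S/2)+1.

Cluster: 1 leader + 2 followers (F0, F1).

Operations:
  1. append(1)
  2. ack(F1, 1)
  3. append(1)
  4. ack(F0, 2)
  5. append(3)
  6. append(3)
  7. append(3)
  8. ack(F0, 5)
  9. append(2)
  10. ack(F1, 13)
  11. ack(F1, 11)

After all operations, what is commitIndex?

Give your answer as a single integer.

Answer: 13

Derivation:
Op 1: append 1 -> log_len=1
Op 2: F1 acks idx 1 -> match: F0=0 F1=1; commitIndex=1
Op 3: append 1 -> log_len=2
Op 4: F0 acks idx 2 -> match: F0=2 F1=1; commitIndex=2
Op 5: append 3 -> log_len=5
Op 6: append 3 -> log_len=8
Op 7: append 3 -> log_len=11
Op 8: F0 acks idx 5 -> match: F0=5 F1=1; commitIndex=5
Op 9: append 2 -> log_len=13
Op 10: F1 acks idx 13 -> match: F0=5 F1=13; commitIndex=13
Op 11: F1 acks idx 11 -> match: F0=5 F1=13; commitIndex=13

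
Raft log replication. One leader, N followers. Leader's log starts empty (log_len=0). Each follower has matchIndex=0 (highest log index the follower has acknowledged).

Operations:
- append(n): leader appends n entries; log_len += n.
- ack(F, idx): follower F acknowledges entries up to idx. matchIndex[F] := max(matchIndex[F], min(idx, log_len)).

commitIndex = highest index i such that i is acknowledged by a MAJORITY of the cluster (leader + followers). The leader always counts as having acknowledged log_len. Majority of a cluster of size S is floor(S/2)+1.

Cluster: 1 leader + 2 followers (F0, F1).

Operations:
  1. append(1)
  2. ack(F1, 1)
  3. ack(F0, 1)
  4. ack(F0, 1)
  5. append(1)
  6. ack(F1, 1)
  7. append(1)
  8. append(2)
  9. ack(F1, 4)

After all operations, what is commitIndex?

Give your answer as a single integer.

Answer: 4

Derivation:
Op 1: append 1 -> log_len=1
Op 2: F1 acks idx 1 -> match: F0=0 F1=1; commitIndex=1
Op 3: F0 acks idx 1 -> match: F0=1 F1=1; commitIndex=1
Op 4: F0 acks idx 1 -> match: F0=1 F1=1; commitIndex=1
Op 5: append 1 -> log_len=2
Op 6: F1 acks idx 1 -> match: F0=1 F1=1; commitIndex=1
Op 7: append 1 -> log_len=3
Op 8: append 2 -> log_len=5
Op 9: F1 acks idx 4 -> match: F0=1 F1=4; commitIndex=4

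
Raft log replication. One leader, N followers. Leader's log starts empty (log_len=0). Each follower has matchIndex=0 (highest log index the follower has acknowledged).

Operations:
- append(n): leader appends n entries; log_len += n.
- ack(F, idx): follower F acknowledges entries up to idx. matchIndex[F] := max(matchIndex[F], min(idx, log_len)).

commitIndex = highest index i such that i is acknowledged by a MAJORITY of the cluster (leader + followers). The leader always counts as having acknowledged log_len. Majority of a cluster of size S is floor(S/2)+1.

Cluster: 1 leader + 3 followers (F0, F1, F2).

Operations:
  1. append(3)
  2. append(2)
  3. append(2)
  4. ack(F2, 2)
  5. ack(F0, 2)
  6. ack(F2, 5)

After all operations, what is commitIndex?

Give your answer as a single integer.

Op 1: append 3 -> log_len=3
Op 2: append 2 -> log_len=5
Op 3: append 2 -> log_len=7
Op 4: F2 acks idx 2 -> match: F0=0 F1=0 F2=2; commitIndex=0
Op 5: F0 acks idx 2 -> match: F0=2 F1=0 F2=2; commitIndex=2
Op 6: F2 acks idx 5 -> match: F0=2 F1=0 F2=5; commitIndex=2

Answer: 2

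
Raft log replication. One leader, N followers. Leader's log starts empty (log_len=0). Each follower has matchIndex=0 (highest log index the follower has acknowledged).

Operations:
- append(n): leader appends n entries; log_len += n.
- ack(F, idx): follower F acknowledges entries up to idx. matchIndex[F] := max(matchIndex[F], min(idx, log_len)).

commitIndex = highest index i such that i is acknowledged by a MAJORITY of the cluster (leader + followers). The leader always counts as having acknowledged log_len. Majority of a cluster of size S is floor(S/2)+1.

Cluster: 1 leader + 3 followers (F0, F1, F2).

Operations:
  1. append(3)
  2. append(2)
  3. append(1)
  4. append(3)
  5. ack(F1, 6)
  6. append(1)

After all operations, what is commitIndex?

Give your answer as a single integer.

Op 1: append 3 -> log_len=3
Op 2: append 2 -> log_len=5
Op 3: append 1 -> log_len=6
Op 4: append 3 -> log_len=9
Op 5: F1 acks idx 6 -> match: F0=0 F1=6 F2=0; commitIndex=0
Op 6: append 1 -> log_len=10

Answer: 0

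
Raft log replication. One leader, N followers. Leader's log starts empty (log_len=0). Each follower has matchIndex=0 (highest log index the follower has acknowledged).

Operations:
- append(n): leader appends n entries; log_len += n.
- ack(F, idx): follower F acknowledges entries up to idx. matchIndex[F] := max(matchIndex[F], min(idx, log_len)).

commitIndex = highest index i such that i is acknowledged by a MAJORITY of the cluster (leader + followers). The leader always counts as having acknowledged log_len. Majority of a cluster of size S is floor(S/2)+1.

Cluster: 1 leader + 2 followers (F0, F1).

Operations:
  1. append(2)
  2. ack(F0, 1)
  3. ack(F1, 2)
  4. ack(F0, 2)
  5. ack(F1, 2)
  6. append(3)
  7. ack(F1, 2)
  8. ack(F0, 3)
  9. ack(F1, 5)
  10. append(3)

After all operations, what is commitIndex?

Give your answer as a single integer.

Answer: 5

Derivation:
Op 1: append 2 -> log_len=2
Op 2: F0 acks idx 1 -> match: F0=1 F1=0; commitIndex=1
Op 3: F1 acks idx 2 -> match: F0=1 F1=2; commitIndex=2
Op 4: F0 acks idx 2 -> match: F0=2 F1=2; commitIndex=2
Op 5: F1 acks idx 2 -> match: F0=2 F1=2; commitIndex=2
Op 6: append 3 -> log_len=5
Op 7: F1 acks idx 2 -> match: F0=2 F1=2; commitIndex=2
Op 8: F0 acks idx 3 -> match: F0=3 F1=2; commitIndex=3
Op 9: F1 acks idx 5 -> match: F0=3 F1=5; commitIndex=5
Op 10: append 3 -> log_len=8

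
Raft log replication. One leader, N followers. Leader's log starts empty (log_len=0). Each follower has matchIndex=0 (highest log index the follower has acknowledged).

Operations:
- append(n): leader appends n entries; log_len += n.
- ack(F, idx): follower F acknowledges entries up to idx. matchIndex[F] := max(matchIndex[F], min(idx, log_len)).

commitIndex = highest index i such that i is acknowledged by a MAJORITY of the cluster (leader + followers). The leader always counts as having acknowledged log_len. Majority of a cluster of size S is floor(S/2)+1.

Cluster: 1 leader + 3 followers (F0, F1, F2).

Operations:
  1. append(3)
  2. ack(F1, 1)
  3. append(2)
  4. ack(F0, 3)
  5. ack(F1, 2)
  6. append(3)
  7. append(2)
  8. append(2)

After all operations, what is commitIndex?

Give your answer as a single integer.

Op 1: append 3 -> log_len=3
Op 2: F1 acks idx 1 -> match: F0=0 F1=1 F2=0; commitIndex=0
Op 3: append 2 -> log_len=5
Op 4: F0 acks idx 3 -> match: F0=3 F1=1 F2=0; commitIndex=1
Op 5: F1 acks idx 2 -> match: F0=3 F1=2 F2=0; commitIndex=2
Op 6: append 3 -> log_len=8
Op 7: append 2 -> log_len=10
Op 8: append 2 -> log_len=12

Answer: 2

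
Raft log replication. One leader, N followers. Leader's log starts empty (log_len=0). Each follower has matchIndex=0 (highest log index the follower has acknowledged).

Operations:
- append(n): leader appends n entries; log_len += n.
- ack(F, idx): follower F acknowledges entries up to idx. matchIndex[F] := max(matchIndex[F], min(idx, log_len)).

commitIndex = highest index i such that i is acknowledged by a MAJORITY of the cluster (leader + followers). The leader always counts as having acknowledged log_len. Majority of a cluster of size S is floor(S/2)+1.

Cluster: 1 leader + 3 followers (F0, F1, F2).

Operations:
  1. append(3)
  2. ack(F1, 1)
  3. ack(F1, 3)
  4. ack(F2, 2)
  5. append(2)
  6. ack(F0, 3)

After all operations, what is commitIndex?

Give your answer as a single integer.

Answer: 3

Derivation:
Op 1: append 3 -> log_len=3
Op 2: F1 acks idx 1 -> match: F0=0 F1=1 F2=0; commitIndex=0
Op 3: F1 acks idx 3 -> match: F0=0 F1=3 F2=0; commitIndex=0
Op 4: F2 acks idx 2 -> match: F0=0 F1=3 F2=2; commitIndex=2
Op 5: append 2 -> log_len=5
Op 6: F0 acks idx 3 -> match: F0=3 F1=3 F2=2; commitIndex=3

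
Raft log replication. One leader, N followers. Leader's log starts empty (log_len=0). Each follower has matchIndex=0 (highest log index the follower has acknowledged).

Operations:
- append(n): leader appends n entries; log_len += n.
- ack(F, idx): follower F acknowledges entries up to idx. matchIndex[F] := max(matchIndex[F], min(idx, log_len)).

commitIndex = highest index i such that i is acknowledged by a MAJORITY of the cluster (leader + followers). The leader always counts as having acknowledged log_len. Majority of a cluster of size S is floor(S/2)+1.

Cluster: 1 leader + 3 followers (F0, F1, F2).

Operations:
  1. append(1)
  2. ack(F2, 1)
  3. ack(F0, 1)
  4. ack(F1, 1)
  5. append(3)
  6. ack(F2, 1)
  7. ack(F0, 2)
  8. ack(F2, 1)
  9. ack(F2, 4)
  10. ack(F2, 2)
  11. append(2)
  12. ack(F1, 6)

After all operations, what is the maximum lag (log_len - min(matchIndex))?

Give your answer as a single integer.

Answer: 4

Derivation:
Op 1: append 1 -> log_len=1
Op 2: F2 acks idx 1 -> match: F0=0 F1=0 F2=1; commitIndex=0
Op 3: F0 acks idx 1 -> match: F0=1 F1=0 F2=1; commitIndex=1
Op 4: F1 acks idx 1 -> match: F0=1 F1=1 F2=1; commitIndex=1
Op 5: append 3 -> log_len=4
Op 6: F2 acks idx 1 -> match: F0=1 F1=1 F2=1; commitIndex=1
Op 7: F0 acks idx 2 -> match: F0=2 F1=1 F2=1; commitIndex=1
Op 8: F2 acks idx 1 -> match: F0=2 F1=1 F2=1; commitIndex=1
Op 9: F2 acks idx 4 -> match: F0=2 F1=1 F2=4; commitIndex=2
Op 10: F2 acks idx 2 -> match: F0=2 F1=1 F2=4; commitIndex=2
Op 11: append 2 -> log_len=6
Op 12: F1 acks idx 6 -> match: F0=2 F1=6 F2=4; commitIndex=4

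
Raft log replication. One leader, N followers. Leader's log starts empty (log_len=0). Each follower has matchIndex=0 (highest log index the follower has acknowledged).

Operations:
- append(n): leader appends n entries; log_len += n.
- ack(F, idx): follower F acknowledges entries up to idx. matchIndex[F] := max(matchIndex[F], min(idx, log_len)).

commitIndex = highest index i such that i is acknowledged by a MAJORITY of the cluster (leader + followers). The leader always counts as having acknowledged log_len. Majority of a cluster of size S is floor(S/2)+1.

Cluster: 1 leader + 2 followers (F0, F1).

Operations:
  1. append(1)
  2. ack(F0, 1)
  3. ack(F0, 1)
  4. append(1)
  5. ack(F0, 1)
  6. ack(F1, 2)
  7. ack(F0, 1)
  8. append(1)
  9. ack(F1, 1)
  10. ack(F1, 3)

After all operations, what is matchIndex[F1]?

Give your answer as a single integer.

Op 1: append 1 -> log_len=1
Op 2: F0 acks idx 1 -> match: F0=1 F1=0; commitIndex=1
Op 3: F0 acks idx 1 -> match: F0=1 F1=0; commitIndex=1
Op 4: append 1 -> log_len=2
Op 5: F0 acks idx 1 -> match: F0=1 F1=0; commitIndex=1
Op 6: F1 acks idx 2 -> match: F0=1 F1=2; commitIndex=2
Op 7: F0 acks idx 1 -> match: F0=1 F1=2; commitIndex=2
Op 8: append 1 -> log_len=3
Op 9: F1 acks idx 1 -> match: F0=1 F1=2; commitIndex=2
Op 10: F1 acks idx 3 -> match: F0=1 F1=3; commitIndex=3

Answer: 3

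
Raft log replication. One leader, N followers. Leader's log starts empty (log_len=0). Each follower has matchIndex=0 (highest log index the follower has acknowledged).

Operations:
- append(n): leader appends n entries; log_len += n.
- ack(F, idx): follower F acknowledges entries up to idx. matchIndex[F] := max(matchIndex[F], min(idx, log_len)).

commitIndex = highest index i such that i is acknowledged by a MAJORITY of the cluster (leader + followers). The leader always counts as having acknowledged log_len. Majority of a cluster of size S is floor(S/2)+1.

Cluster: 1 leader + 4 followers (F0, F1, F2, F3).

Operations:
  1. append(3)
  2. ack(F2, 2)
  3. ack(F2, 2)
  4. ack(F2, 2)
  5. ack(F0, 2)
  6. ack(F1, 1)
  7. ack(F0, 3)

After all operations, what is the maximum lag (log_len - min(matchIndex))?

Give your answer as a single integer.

Answer: 3

Derivation:
Op 1: append 3 -> log_len=3
Op 2: F2 acks idx 2 -> match: F0=0 F1=0 F2=2 F3=0; commitIndex=0
Op 3: F2 acks idx 2 -> match: F0=0 F1=0 F2=2 F3=0; commitIndex=0
Op 4: F2 acks idx 2 -> match: F0=0 F1=0 F2=2 F3=0; commitIndex=0
Op 5: F0 acks idx 2 -> match: F0=2 F1=0 F2=2 F3=0; commitIndex=2
Op 6: F1 acks idx 1 -> match: F0=2 F1=1 F2=2 F3=0; commitIndex=2
Op 7: F0 acks idx 3 -> match: F0=3 F1=1 F2=2 F3=0; commitIndex=2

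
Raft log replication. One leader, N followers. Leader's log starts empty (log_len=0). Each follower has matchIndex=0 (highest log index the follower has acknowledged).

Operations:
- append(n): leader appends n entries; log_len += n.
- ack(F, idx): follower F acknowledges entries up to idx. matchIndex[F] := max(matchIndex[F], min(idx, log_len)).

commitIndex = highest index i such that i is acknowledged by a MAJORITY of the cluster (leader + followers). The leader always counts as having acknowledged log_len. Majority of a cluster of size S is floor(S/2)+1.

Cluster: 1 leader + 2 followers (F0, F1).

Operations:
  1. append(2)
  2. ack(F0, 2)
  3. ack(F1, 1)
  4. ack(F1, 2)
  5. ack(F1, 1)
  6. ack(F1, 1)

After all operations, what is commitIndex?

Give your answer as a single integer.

Op 1: append 2 -> log_len=2
Op 2: F0 acks idx 2 -> match: F0=2 F1=0; commitIndex=2
Op 3: F1 acks idx 1 -> match: F0=2 F1=1; commitIndex=2
Op 4: F1 acks idx 2 -> match: F0=2 F1=2; commitIndex=2
Op 5: F1 acks idx 1 -> match: F0=2 F1=2; commitIndex=2
Op 6: F1 acks idx 1 -> match: F0=2 F1=2; commitIndex=2

Answer: 2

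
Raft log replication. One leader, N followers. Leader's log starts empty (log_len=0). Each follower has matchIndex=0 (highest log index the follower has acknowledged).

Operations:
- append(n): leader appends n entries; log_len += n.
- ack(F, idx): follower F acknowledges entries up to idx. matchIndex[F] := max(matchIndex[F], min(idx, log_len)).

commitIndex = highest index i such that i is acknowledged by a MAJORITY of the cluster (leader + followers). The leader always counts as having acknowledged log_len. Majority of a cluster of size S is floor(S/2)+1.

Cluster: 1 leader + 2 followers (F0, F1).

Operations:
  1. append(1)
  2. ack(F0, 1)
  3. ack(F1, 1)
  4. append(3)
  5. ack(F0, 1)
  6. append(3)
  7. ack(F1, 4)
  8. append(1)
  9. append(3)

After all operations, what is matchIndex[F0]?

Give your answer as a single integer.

Answer: 1

Derivation:
Op 1: append 1 -> log_len=1
Op 2: F0 acks idx 1 -> match: F0=1 F1=0; commitIndex=1
Op 3: F1 acks idx 1 -> match: F0=1 F1=1; commitIndex=1
Op 4: append 3 -> log_len=4
Op 5: F0 acks idx 1 -> match: F0=1 F1=1; commitIndex=1
Op 6: append 3 -> log_len=7
Op 7: F1 acks idx 4 -> match: F0=1 F1=4; commitIndex=4
Op 8: append 1 -> log_len=8
Op 9: append 3 -> log_len=11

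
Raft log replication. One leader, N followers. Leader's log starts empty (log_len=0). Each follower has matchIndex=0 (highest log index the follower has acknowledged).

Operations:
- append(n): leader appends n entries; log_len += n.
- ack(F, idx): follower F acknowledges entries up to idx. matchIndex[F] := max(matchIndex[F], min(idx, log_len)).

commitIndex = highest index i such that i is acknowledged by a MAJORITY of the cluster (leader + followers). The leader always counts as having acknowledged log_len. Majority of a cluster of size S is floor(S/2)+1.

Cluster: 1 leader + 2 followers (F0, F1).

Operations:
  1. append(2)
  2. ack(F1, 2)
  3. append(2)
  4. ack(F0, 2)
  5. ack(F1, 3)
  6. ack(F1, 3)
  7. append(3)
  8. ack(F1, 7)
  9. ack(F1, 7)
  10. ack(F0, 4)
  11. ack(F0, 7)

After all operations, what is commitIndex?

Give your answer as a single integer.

Answer: 7

Derivation:
Op 1: append 2 -> log_len=2
Op 2: F1 acks idx 2 -> match: F0=0 F1=2; commitIndex=2
Op 3: append 2 -> log_len=4
Op 4: F0 acks idx 2 -> match: F0=2 F1=2; commitIndex=2
Op 5: F1 acks idx 3 -> match: F0=2 F1=3; commitIndex=3
Op 6: F1 acks idx 3 -> match: F0=2 F1=3; commitIndex=3
Op 7: append 3 -> log_len=7
Op 8: F1 acks idx 7 -> match: F0=2 F1=7; commitIndex=7
Op 9: F1 acks idx 7 -> match: F0=2 F1=7; commitIndex=7
Op 10: F0 acks idx 4 -> match: F0=4 F1=7; commitIndex=7
Op 11: F0 acks idx 7 -> match: F0=7 F1=7; commitIndex=7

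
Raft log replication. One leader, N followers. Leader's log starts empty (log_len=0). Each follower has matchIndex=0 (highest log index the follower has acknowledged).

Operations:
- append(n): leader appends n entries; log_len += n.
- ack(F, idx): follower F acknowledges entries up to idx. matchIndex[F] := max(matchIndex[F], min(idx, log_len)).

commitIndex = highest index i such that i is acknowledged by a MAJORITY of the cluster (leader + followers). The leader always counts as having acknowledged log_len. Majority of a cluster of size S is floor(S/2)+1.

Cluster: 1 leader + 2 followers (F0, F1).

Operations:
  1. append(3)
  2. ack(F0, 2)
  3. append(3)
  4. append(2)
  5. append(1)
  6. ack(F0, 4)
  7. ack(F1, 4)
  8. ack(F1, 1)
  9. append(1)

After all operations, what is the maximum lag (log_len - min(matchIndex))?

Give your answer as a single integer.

Answer: 6

Derivation:
Op 1: append 3 -> log_len=3
Op 2: F0 acks idx 2 -> match: F0=2 F1=0; commitIndex=2
Op 3: append 3 -> log_len=6
Op 4: append 2 -> log_len=8
Op 5: append 1 -> log_len=9
Op 6: F0 acks idx 4 -> match: F0=4 F1=0; commitIndex=4
Op 7: F1 acks idx 4 -> match: F0=4 F1=4; commitIndex=4
Op 8: F1 acks idx 1 -> match: F0=4 F1=4; commitIndex=4
Op 9: append 1 -> log_len=10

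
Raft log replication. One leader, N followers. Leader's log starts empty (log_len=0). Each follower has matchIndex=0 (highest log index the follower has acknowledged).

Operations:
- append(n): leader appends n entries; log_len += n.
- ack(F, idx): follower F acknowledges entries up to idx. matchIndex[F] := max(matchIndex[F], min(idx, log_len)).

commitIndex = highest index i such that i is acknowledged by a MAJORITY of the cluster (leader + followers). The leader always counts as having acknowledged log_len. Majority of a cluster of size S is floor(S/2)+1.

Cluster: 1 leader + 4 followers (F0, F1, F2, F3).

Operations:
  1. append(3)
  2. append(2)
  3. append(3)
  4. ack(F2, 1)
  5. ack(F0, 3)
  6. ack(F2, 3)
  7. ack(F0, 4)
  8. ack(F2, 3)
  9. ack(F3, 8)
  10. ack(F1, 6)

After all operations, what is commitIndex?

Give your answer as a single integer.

Op 1: append 3 -> log_len=3
Op 2: append 2 -> log_len=5
Op 3: append 3 -> log_len=8
Op 4: F2 acks idx 1 -> match: F0=0 F1=0 F2=1 F3=0; commitIndex=0
Op 5: F0 acks idx 3 -> match: F0=3 F1=0 F2=1 F3=0; commitIndex=1
Op 6: F2 acks idx 3 -> match: F0=3 F1=0 F2=3 F3=0; commitIndex=3
Op 7: F0 acks idx 4 -> match: F0=4 F1=0 F2=3 F3=0; commitIndex=3
Op 8: F2 acks idx 3 -> match: F0=4 F1=0 F2=3 F3=0; commitIndex=3
Op 9: F3 acks idx 8 -> match: F0=4 F1=0 F2=3 F3=8; commitIndex=4
Op 10: F1 acks idx 6 -> match: F0=4 F1=6 F2=3 F3=8; commitIndex=6

Answer: 6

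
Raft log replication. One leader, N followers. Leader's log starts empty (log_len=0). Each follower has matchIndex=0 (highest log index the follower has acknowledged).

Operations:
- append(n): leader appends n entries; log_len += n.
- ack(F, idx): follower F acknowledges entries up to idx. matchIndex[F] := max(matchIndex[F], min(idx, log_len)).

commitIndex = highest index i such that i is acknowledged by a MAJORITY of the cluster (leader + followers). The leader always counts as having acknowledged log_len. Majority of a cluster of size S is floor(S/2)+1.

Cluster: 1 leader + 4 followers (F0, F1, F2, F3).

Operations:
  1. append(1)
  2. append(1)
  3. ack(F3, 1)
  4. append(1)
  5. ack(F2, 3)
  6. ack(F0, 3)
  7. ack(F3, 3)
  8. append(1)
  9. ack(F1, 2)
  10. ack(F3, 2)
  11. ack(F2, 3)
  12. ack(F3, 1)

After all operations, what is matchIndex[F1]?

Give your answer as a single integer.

Answer: 2

Derivation:
Op 1: append 1 -> log_len=1
Op 2: append 1 -> log_len=2
Op 3: F3 acks idx 1 -> match: F0=0 F1=0 F2=0 F3=1; commitIndex=0
Op 4: append 1 -> log_len=3
Op 5: F2 acks idx 3 -> match: F0=0 F1=0 F2=3 F3=1; commitIndex=1
Op 6: F0 acks idx 3 -> match: F0=3 F1=0 F2=3 F3=1; commitIndex=3
Op 7: F3 acks idx 3 -> match: F0=3 F1=0 F2=3 F3=3; commitIndex=3
Op 8: append 1 -> log_len=4
Op 9: F1 acks idx 2 -> match: F0=3 F1=2 F2=3 F3=3; commitIndex=3
Op 10: F3 acks idx 2 -> match: F0=3 F1=2 F2=3 F3=3; commitIndex=3
Op 11: F2 acks idx 3 -> match: F0=3 F1=2 F2=3 F3=3; commitIndex=3
Op 12: F3 acks idx 1 -> match: F0=3 F1=2 F2=3 F3=3; commitIndex=3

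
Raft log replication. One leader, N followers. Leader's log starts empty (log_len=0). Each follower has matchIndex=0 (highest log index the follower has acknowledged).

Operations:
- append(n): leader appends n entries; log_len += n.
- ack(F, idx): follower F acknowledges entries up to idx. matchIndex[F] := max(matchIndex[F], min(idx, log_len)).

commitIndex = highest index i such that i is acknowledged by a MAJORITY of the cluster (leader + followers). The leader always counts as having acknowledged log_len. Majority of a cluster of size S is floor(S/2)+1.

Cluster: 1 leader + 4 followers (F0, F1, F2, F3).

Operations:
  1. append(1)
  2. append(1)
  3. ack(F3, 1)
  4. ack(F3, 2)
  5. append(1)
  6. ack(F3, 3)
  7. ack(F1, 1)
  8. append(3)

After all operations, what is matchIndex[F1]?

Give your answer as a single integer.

Answer: 1

Derivation:
Op 1: append 1 -> log_len=1
Op 2: append 1 -> log_len=2
Op 3: F3 acks idx 1 -> match: F0=0 F1=0 F2=0 F3=1; commitIndex=0
Op 4: F3 acks idx 2 -> match: F0=0 F1=0 F2=0 F3=2; commitIndex=0
Op 5: append 1 -> log_len=3
Op 6: F3 acks idx 3 -> match: F0=0 F1=0 F2=0 F3=3; commitIndex=0
Op 7: F1 acks idx 1 -> match: F0=0 F1=1 F2=0 F3=3; commitIndex=1
Op 8: append 3 -> log_len=6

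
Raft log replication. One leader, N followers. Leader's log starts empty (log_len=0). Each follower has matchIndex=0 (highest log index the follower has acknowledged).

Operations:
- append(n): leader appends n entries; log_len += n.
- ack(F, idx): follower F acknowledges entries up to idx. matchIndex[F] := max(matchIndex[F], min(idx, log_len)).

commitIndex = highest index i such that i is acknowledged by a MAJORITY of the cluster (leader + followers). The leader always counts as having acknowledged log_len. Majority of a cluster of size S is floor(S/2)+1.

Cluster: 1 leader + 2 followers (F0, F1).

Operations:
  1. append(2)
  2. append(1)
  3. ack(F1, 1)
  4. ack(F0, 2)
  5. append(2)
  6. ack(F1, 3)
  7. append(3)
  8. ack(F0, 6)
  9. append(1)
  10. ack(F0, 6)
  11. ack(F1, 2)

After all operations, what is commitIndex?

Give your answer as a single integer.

Answer: 6

Derivation:
Op 1: append 2 -> log_len=2
Op 2: append 1 -> log_len=3
Op 3: F1 acks idx 1 -> match: F0=0 F1=1; commitIndex=1
Op 4: F0 acks idx 2 -> match: F0=2 F1=1; commitIndex=2
Op 5: append 2 -> log_len=5
Op 6: F1 acks idx 3 -> match: F0=2 F1=3; commitIndex=3
Op 7: append 3 -> log_len=8
Op 8: F0 acks idx 6 -> match: F0=6 F1=3; commitIndex=6
Op 9: append 1 -> log_len=9
Op 10: F0 acks idx 6 -> match: F0=6 F1=3; commitIndex=6
Op 11: F1 acks idx 2 -> match: F0=6 F1=3; commitIndex=6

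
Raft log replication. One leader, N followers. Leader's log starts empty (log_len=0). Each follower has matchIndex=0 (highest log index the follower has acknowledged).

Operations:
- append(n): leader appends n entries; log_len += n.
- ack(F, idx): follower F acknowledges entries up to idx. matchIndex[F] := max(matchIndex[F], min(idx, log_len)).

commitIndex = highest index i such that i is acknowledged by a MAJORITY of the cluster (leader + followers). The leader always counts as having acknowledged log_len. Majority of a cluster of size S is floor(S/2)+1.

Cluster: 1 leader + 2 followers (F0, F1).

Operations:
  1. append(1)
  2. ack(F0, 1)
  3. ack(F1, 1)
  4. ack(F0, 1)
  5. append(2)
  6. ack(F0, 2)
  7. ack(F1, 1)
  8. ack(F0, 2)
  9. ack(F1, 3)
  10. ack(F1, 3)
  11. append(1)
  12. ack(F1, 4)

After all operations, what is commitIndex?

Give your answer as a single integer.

Op 1: append 1 -> log_len=1
Op 2: F0 acks idx 1 -> match: F0=1 F1=0; commitIndex=1
Op 3: F1 acks idx 1 -> match: F0=1 F1=1; commitIndex=1
Op 4: F0 acks idx 1 -> match: F0=1 F1=1; commitIndex=1
Op 5: append 2 -> log_len=3
Op 6: F0 acks idx 2 -> match: F0=2 F1=1; commitIndex=2
Op 7: F1 acks idx 1 -> match: F0=2 F1=1; commitIndex=2
Op 8: F0 acks idx 2 -> match: F0=2 F1=1; commitIndex=2
Op 9: F1 acks idx 3 -> match: F0=2 F1=3; commitIndex=3
Op 10: F1 acks idx 3 -> match: F0=2 F1=3; commitIndex=3
Op 11: append 1 -> log_len=4
Op 12: F1 acks idx 4 -> match: F0=2 F1=4; commitIndex=4

Answer: 4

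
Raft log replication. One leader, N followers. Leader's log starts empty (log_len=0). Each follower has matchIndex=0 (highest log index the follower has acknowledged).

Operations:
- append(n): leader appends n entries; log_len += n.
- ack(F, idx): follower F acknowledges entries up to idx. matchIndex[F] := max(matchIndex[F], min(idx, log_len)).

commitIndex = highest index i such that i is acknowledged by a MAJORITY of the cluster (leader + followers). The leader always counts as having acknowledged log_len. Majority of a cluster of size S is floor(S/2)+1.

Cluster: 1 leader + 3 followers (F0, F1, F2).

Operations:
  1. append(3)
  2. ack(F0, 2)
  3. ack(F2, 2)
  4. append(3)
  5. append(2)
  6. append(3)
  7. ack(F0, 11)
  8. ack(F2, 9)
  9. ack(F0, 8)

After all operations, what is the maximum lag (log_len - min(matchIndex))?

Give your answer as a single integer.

Answer: 11

Derivation:
Op 1: append 3 -> log_len=3
Op 2: F0 acks idx 2 -> match: F0=2 F1=0 F2=0; commitIndex=0
Op 3: F2 acks idx 2 -> match: F0=2 F1=0 F2=2; commitIndex=2
Op 4: append 3 -> log_len=6
Op 5: append 2 -> log_len=8
Op 6: append 3 -> log_len=11
Op 7: F0 acks idx 11 -> match: F0=11 F1=0 F2=2; commitIndex=2
Op 8: F2 acks idx 9 -> match: F0=11 F1=0 F2=9; commitIndex=9
Op 9: F0 acks idx 8 -> match: F0=11 F1=0 F2=9; commitIndex=9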